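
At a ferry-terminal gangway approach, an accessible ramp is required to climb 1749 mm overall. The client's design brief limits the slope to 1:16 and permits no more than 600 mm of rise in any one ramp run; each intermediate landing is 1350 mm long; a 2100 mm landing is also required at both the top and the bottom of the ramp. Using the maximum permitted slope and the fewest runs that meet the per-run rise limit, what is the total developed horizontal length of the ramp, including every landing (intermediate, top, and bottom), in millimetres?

34884 mm

At most 600 each: 1749/600 = 2.92, giving 3 ramp runs. That means 2 intermediate landings.
Horizontal run for 1749 mm of rise at 1:16 is 1749 × 16 = 27984 mm.
Intermediate landings: 2 × 1350 = 2700 mm.
Top and bottom landings: 2 × 2100 = 4200 mm.
Total = 27984 + 2700 + 4200 = 34884 mm.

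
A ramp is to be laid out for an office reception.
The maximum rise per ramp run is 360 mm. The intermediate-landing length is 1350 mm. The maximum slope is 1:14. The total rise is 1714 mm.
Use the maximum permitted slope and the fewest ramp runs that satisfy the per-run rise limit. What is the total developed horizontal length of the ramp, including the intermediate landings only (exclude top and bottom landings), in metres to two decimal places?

1714 / 360 = 4.76, so 5 ramp runs are needed. That means 4 intermediate landings.
Ramp run (horizontal) at 1:14: 1714 × 14 = 23996 mm.
Intermediate landings: 4 × 1350 = 5400 mm.
Developed length = 23996 + 5400 = 29396 mm.
= 29.40 m.

29.40 m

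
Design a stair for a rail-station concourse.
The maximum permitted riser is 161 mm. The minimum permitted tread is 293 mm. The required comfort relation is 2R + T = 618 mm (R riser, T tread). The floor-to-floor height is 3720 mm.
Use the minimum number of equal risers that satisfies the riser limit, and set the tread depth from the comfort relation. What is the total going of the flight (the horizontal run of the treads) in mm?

7084 mm

⌈3720/161⌉ = 24 risers.
Riser R = 3720 / 24 = 155 mm, within the 161 mm limit.
From 2R + T = 618: T = 618 − 310 = 308 mm.
24 risers give 23 treads; going = 23 × 308 = 7084 mm.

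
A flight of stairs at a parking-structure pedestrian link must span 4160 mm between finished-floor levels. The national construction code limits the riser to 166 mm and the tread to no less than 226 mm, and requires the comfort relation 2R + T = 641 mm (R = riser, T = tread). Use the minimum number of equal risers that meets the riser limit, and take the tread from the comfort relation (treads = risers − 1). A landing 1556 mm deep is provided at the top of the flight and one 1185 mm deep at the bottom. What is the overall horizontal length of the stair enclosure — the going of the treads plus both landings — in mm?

10766 mm

4160 / 166 = 25.060 → round up to 26 risers.
Each riser is 4160/26 = 160 mm (≤ 166 mm).
From 2R + T = 641: T = 641 − 320 = 321 mm.
26 risers give 25 treads; going = 25 × 321 = 8025 mm.
Enclosure = 8025 + 1556 + 1185 = 10766 mm.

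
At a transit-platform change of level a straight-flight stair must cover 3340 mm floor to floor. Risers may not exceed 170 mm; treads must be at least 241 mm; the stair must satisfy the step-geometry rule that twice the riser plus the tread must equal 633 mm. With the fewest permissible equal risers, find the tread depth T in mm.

299 mm

3340 / 170 = 19.65, so 20 risers are needed.
R = 3340 ÷ 20 = 167 mm.
T = 633 − 2·167 = 299 mm, which satisfies the 241 mm minimum.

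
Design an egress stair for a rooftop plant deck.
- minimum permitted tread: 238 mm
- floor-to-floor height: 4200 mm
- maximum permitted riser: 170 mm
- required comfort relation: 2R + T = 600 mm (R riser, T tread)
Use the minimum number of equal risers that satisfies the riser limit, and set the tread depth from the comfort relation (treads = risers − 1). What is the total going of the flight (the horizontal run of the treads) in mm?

6336 mm

4200 / 170 = 24.71, so 25 risers are needed.
R = 4200 ÷ 25 = 168 mm.
T = 600 − 2·168 = 264 mm, which satisfies the 238 mm minimum.
25 risers give 24 treads; going = 24 × 264 = 6336 mm.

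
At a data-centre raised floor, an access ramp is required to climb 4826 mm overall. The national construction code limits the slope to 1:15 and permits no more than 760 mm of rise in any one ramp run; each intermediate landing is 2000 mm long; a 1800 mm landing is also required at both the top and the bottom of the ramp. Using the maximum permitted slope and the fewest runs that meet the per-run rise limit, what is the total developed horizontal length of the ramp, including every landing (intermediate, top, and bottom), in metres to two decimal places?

4826 / 760 = 6.350 → round up to 7 ramp runs. That means 6 intermediate landings.
Horizontal run for 4826 mm of rise at 1:15 is 4826 × 15 = 72390 mm.
6 intermediate landings contribute 6 × 2000 = 12000 mm.
Top and bottom landings: 2 × 1800 = 3600 mm.
Total = 72390 + 12000 + 3600 = 87990 mm.
= 87.99 m.

87.99 m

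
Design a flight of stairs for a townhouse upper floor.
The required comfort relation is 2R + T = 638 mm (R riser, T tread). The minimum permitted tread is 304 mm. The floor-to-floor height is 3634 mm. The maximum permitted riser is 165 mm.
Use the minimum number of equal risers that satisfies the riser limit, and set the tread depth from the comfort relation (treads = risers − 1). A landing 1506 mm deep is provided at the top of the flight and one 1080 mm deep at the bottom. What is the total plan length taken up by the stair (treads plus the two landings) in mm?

3634 / 165 = 22.02, so 23 risers are needed.
R = 3634 ÷ 23 = 158 mm.
Tread T = 638 − 2 × 158 = 322 mm (≥ 304 mm).
Going = (23 − 1) × 322 = 7084 mm.
Enclosure = 7084 + 1506 + 1080 = 9670 mm.

9670 mm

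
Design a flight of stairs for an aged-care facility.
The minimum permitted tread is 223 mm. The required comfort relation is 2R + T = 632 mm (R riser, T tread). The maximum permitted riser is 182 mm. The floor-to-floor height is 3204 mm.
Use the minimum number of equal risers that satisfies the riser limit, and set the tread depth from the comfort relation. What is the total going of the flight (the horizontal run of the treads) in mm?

3204 / 182 = 17.60, so 18 risers are needed.
R = 3204 ÷ 18 = 178 mm.
Tread T = 632 − 2 × 178 = 276 mm (≥ 223 mm).
Going = (18 − 1) × 276 = 4692 mm.

4692 mm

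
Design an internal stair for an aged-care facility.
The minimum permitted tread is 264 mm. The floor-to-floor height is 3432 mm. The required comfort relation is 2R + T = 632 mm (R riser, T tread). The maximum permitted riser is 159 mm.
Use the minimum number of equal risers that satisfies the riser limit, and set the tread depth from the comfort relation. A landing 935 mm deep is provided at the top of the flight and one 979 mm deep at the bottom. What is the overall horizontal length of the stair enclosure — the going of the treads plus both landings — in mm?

3432 / 159 = 21.585 → round up to 22 risers.
Riser R = 3432 / 22 = 156 mm, within the 159 mm limit.
From 2R + T = 632: T = 632 − 312 = 320 mm.
Going = (22 − 1) × 320 = 6720 mm.
Enclosure = 6720 + 935 + 979 = 8634 mm.

8634 mm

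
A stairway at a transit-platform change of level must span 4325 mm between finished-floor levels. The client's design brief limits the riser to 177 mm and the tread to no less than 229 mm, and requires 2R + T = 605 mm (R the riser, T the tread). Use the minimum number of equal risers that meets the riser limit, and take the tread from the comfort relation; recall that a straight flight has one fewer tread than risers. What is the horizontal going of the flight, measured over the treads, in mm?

6216 mm

At most 177 each: 4325/177 = 24.44, giving 25 risers.
R = 4325 ÷ 25 = 173 mm.
From 2R + T = 605: T = 605 − 346 = 259 mm.
Going = (25 − 1) × 259 = 6216 mm.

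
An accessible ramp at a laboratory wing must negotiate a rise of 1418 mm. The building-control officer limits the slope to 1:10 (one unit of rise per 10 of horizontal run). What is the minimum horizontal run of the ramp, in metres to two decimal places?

At 1:10 the run is 10 × 1418 = 14180 mm.
14180 mm = 14.18 m.

14.18 m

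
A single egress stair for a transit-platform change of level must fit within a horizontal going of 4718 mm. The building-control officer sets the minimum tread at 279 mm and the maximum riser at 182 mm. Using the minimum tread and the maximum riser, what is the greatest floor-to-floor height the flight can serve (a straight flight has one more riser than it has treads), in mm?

4718 / 279 = 16.91, so 16 treads fit.
Risers = treads + 1 = 17.
Maximum height = 17 × 182 = 3094 mm.

3094 mm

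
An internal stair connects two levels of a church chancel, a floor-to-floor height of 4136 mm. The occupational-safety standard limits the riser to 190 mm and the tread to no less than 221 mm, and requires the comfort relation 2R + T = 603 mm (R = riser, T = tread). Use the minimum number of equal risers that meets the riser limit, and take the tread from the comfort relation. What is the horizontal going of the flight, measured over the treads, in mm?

4136 / 190 = 21.77, so 22 risers are needed.
Riser R = 4136 / 22 = 188 mm, within the 190 mm limit.
From 2R + T = 603: T = 603 − 376 = 227 mm.
Going = (22 − 1) × 227 = 4767 mm.

4767 mm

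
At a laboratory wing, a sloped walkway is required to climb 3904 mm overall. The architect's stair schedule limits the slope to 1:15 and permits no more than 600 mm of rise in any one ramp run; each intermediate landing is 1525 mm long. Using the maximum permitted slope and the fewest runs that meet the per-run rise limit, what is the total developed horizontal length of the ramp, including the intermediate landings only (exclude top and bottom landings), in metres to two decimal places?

67.71 m

3904 / 600 = 6.507 → round up to 7 ramp runs. That means 6 intermediate landings.
Horizontal run for 3904 mm of rise at 1:15 is 3904 × 15 = 58560 mm.
Intermediate landings: 6 × 1525 = 9150 mm.
Total developed length = 58560 + 9150 = 67710 mm.
= 67.71 m.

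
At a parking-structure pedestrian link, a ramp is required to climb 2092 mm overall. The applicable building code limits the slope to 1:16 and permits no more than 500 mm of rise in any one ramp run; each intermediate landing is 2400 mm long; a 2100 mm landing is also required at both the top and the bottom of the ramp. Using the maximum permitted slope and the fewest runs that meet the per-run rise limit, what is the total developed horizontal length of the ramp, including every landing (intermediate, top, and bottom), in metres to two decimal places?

47.27 m

At most 500 each: 2092/500 = 4.18, giving 5 ramp runs. That means 4 intermediate landings.
Horizontal run for 2092 mm of rise at 1:16 is 2092 × 16 = 33472 mm.
4 intermediate landings contribute 4 × 2400 = 9600 mm.
Top and bottom landings: 2 × 2100 = 4200 mm.
Total = 33472 + 9600 + 4200 = 47272 mm.
= 47.27 m.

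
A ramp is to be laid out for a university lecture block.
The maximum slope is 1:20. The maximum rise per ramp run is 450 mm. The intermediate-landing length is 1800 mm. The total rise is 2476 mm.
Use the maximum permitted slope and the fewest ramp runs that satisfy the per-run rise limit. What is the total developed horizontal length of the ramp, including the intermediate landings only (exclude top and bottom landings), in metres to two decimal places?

58.52 m

2476 / 450 = 5.50, so 6 ramp runs are needed. That means 5 intermediate landings.
Ramp run (horizontal) at 1:20: 2476 × 20 = 49520 mm.
Intermediate landings: 5 × 1800 = 9000 mm.
Developed length = 49520 + 9000 = 58520 mm.
= 58.52 m.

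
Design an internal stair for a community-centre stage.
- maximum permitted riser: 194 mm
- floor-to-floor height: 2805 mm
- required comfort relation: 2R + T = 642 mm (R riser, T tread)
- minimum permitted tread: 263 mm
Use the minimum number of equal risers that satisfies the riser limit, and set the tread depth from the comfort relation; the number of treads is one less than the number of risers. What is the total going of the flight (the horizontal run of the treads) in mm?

2805 / 194 = 14.459 → round up to 15 risers.
R = 2805 ÷ 15 = 187 mm.
T = 642 − 2·187 = 268 mm, which satisfies the 263 mm minimum.
Treads = 15 − 1 = 14; going = 14 × 268 = 3752 mm.

3752 mm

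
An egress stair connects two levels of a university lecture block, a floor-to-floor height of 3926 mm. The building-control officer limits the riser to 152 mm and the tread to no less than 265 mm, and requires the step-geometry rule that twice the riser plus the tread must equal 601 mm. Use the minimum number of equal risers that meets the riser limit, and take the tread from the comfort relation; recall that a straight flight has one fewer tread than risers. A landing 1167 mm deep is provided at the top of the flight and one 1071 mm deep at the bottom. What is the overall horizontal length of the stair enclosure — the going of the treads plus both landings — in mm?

3926 / 152 = 25.829 → round up to 26 risers.
Riser R = 3926 / 26 = 151 mm, within the 152 mm limit.
T = 601 − 2·151 = 299 mm, which satisfies the 265 mm minimum.
26 risers give 25 treads; going = 25 × 299 = 7475 mm.
Enclosure = 7475 + 1167 + 1071 = 9713 mm.

9713 mm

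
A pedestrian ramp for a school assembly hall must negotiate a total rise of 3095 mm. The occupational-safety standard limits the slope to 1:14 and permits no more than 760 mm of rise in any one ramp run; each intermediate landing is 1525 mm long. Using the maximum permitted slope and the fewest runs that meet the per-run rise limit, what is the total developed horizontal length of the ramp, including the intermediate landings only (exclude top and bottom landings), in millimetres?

3095 / 760 = 4.07, so 5 ramp runs are needed. That means 4 intermediate landings.
Ramp run (horizontal) at 1:14: 3095 × 14 = 43330 mm.
4 intermediate landings contribute 4 × 1525 = 6100 mm.
Developed length = 43330 + 6100 = 49430 mm.

49430 mm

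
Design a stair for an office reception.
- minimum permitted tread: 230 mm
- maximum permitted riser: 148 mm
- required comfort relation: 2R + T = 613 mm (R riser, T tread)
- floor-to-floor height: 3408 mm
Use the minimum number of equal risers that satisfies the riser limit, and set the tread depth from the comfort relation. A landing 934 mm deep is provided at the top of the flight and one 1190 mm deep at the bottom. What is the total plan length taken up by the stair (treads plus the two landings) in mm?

⌈3408/148⌉ = 24 risers.
Riser R = 3408 / 24 = 142 mm, within the 148 mm limit.
Tread T = 613 − 2 × 142 = 329 mm (≥ 230 mm).
Treads = 24 − 1 = 23; going = 23 × 329 = 7567 mm.
Add landings: 7567 + 934 + 1190 = 9691 mm.

9691 mm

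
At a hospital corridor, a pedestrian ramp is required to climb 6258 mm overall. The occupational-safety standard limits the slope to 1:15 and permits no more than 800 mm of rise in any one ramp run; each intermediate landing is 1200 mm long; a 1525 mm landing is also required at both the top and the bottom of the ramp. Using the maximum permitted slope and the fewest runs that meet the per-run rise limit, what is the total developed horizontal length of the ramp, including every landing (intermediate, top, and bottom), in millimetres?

105320 mm

6258 / 800 = 7.822 → round up to 8 ramp runs. That means 7 intermediate landings.
Ramp run (horizontal) at 1:15: 6258 × 15 = 93870 mm.
7 intermediate landings contribute 7 × 1200 = 8400 mm.
Top and bottom landings: 2 × 1525 = 3050 mm.
Total = 93870 + 8400 + 3050 = 105320 mm.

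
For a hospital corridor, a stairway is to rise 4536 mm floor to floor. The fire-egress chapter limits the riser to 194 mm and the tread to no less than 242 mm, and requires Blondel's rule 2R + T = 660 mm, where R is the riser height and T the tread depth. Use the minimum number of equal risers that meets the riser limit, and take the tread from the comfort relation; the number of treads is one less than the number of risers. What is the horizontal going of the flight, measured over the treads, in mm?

6486 mm

⌈4536/194⌉ = 24 risers.
Each riser is 4536/24 = 189 mm (≤ 194 mm).
T = 660 − 2·189 = 282 mm, which satisfies the 242 mm minimum.
24 risers give 23 treads; going = 23 × 282 = 6486 mm.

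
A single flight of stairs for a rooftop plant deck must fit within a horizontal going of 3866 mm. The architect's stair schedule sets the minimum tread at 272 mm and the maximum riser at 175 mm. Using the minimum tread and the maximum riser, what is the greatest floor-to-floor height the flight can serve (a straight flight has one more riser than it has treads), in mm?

2625 mm

3866 / 272 = 14.21, so 14 treads fit.
Risers = treads + 1 = 15.
Maximum height = 15 × 175 = 2625 mm.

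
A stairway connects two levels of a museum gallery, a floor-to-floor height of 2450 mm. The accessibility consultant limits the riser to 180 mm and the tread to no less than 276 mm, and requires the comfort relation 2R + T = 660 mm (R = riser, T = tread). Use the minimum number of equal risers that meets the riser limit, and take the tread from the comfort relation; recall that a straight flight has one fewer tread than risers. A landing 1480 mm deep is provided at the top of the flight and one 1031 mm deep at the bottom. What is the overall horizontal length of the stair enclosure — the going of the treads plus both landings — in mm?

6541 mm

2450 / 180 = 13.611 → round up to 14 risers.
R = 2450 ÷ 14 = 175 mm.
Tread T = 660 − 2 × 175 = 310 mm (≥ 276 mm).
Going = (14 − 1) × 310 = 4030 mm.
Add landings: 4030 + 1480 + 1031 = 6541 mm.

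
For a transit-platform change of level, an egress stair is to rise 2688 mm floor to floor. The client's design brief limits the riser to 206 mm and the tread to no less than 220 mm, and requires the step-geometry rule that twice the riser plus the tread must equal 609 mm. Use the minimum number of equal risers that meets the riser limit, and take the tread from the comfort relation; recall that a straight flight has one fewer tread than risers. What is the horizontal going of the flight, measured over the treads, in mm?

⌈2688/206⌉ = 14 risers.
Riser R = 2688 / 14 = 192 mm, within the 206 mm limit.
From 2R + T = 609: T = 609 − 384 = 225 mm.
Treads = 14 − 1 = 13; going = 13 × 225 = 2925 mm.

2925 mm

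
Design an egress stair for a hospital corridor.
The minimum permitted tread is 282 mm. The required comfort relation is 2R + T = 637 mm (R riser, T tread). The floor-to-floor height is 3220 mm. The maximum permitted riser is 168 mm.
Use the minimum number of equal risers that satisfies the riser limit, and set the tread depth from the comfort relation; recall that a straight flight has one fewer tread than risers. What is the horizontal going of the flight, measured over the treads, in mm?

5985 mm

3220 / 168 = 19.167 → round up to 20 risers.
Each riser is 3220/20 = 161 mm (≤ 168 mm).
Tread T = 637 − 2 × 161 = 315 mm (≥ 282 mm).
Treads = 20 − 1 = 19; going = 19 × 315 = 5985 mm.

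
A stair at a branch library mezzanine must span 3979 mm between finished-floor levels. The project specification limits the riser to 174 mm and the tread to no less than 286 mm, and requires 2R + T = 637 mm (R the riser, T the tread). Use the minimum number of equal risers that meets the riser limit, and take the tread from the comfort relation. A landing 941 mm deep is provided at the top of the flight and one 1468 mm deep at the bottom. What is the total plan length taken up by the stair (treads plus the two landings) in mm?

8811 mm

3979 / 174 = 22.868 → round up to 23 risers.
R = 3979 ÷ 23 = 173 mm.
T = 637 − 2·173 = 291 mm, which satisfies the 286 mm minimum.
23 risers give 22 treads; going = 22 × 291 = 6402 mm.
Add landings: 6402 + 941 + 1468 = 8811 mm.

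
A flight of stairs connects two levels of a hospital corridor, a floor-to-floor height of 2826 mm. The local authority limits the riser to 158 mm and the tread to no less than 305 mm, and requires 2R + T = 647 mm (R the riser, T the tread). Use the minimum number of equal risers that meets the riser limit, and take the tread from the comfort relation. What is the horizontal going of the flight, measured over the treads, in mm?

At most 158 each: 2826/158 = 17.89, giving 18 risers.
Riser R = 2826 / 18 = 157 mm, within the 158 mm limit.
Tread T = 647 − 2 × 157 = 333 mm (≥ 305 mm).
Going = (18 − 1) × 333 = 5661 mm.

5661 mm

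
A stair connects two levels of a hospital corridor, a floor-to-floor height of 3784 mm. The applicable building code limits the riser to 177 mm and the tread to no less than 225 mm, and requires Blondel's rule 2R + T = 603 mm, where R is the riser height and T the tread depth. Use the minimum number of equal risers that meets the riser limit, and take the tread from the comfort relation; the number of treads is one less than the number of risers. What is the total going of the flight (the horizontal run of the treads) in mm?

At most 177 each: 3784/177 = 21.38, giving 22 risers.
R = 3784 ÷ 22 = 172 mm.
T = 603 − 2·172 = 259 mm, which satisfies the 225 mm minimum.
Going = (22 − 1) × 259 = 5439 mm.

5439 mm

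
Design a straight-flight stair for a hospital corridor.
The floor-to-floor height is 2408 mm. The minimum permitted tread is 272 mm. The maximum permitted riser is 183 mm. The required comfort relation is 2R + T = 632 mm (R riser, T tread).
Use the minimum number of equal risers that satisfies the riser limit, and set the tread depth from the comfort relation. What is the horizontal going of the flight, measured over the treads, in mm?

⌈2408/183⌉ = 14 risers.
Each riser is 2408/14 = 172 mm (≤ 183 mm).
T = 632 − 2·172 = 288 mm, which satisfies the 272 mm minimum.
Treads = 14 − 1 = 13; going = 13 × 288 = 3744 mm.

3744 mm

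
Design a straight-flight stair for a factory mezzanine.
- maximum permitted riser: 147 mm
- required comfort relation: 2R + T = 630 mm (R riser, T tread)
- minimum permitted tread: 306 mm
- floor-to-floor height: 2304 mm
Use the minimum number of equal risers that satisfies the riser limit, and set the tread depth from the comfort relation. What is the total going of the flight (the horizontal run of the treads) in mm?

5130 mm

2304 / 147 = 15.673 → round up to 16 risers.
R = 2304 ÷ 16 = 144 mm.
Tread T = 630 − 2 × 144 = 342 mm (≥ 306 mm).
Going = (16 − 1) × 342 = 5130 mm.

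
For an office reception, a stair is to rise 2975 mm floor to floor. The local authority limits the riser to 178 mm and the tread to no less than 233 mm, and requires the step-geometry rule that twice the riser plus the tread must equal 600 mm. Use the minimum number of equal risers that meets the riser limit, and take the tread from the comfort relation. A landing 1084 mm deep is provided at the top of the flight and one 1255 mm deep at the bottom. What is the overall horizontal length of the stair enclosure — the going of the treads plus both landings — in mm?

2975 / 178 = 16.713 → round up to 17 risers.
R = 2975 ÷ 17 = 175 mm.
Tread T = 600 − 2 × 175 = 250 mm (≥ 233 mm).
Treads = 17 − 1 = 16; going = 16 × 250 = 4000 mm.
Add landings: 4000 + 1084 + 1255 = 6339 mm.

6339 mm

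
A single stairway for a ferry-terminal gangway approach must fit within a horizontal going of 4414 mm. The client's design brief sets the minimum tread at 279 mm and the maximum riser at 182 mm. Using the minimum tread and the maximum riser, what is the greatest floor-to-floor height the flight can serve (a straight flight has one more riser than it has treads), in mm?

4414 / 279 = 15.82, so 15 treads fit.
Risers = treads + 1 = 16.
Maximum height = 16 × 182 = 2912 mm.

2912 mm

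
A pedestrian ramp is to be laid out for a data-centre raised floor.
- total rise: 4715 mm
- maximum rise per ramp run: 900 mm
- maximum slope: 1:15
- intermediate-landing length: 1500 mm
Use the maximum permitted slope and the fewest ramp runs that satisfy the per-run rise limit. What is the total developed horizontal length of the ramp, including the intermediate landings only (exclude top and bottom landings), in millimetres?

78225 mm

4715 / 900 = 5.239 → round up to 6 ramp runs. That means 5 intermediate landings.
Ramp run (horizontal) at 1:15: 4715 × 15 = 70725 mm.
Intermediate landings: 5 × 1500 = 7500 mm.
Total developed length = 70725 + 7500 = 78225 mm.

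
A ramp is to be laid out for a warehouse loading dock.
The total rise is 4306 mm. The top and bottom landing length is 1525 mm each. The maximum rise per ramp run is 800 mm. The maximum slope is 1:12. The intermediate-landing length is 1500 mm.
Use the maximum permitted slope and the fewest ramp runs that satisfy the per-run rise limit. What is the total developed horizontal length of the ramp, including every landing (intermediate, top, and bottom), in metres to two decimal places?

4306 / 800 = 5.383 → round up to 6 ramp runs. That means 5 intermediate landings.
Horizontal run for 4306 mm of rise at 1:12 is 4306 × 12 = 51672 mm.
5 intermediate landings contribute 5 × 1500 = 7500 mm.
Top and bottom landings: 2 × 1525 = 3050 mm.
Total = 51672 + 7500 + 3050 = 62222 mm.
= 62.22 m.

62.22 m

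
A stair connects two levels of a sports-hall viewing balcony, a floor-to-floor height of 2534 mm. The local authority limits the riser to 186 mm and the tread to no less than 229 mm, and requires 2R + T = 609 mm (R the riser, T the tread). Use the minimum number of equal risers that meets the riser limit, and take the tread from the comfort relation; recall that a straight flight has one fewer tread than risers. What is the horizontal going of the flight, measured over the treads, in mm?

2534 / 186 = 13.62, so 14 risers are needed.
Each riser is 2534/14 = 181 mm (≤ 186 mm).
T = 609 − 2·181 = 247 mm, which satisfies the 229 mm minimum.
Treads = 14 − 1 = 13; going = 13 × 247 = 3211 mm.

3211 mm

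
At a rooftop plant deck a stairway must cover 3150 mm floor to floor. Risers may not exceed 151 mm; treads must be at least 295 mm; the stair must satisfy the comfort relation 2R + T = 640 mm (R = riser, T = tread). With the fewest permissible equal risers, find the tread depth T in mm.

At most 151 each: 3150/151 = 20.86, giving 21 risers.
R = 3150 ÷ 21 = 150 mm.
From 2R + T = 640: T = 640 − 300 = 340 mm.

340 mm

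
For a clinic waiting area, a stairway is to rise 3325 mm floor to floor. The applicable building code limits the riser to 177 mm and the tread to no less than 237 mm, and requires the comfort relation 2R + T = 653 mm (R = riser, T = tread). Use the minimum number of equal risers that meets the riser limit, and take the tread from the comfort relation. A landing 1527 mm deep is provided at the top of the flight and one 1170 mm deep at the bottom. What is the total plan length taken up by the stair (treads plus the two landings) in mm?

⌈3325/177⌉ = 19 risers.
Riser R = 3325 / 19 = 175 mm, within the 177 mm limit.
From 2R + T = 653: T = 653 − 350 = 303 mm.
Going = (19 − 1) × 303 = 5454 mm.
Add landings: 5454 + 1527 + 1170 = 8151 mm.

8151 mm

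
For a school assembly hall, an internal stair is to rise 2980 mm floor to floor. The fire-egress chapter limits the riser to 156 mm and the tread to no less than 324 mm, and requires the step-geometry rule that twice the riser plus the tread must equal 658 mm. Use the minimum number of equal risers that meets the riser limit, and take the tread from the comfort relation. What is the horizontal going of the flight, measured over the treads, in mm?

At most 156 each: 2980/156 = 19.10, giving 20 risers.
Each riser is 2980/20 = 149 mm (≤ 156 mm).
T = 658 − 2·149 = 360 mm, which satisfies the 324 mm minimum.
Treads = 20 − 1 = 19; going = 19 × 360 = 6840 mm.

6840 mm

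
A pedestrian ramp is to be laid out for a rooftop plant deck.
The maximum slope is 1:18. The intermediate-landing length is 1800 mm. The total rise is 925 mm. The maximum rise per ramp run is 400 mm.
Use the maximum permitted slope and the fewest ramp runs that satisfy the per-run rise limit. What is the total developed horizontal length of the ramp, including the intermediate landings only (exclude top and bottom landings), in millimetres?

⌈925/400⌉ = 3 ramp runs. That means 2 intermediate landings.
Horizontal run for 925 mm of rise at 1:18 is 925 × 18 = 16650 mm.
2 intermediate landings contribute 2 × 1800 = 3600 mm.
Developed length = 16650 + 3600 = 20250 mm.

20250 mm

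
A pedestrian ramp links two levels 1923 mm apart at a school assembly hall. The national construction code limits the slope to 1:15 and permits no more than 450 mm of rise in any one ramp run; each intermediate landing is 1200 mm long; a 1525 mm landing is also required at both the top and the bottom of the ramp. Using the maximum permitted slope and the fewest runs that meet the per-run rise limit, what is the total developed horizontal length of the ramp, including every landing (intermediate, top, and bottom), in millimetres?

36695 mm

1923 / 450 = 4.273 → round up to 5 ramp runs. That means 4 intermediate landings.
Horizontal run for 1923 mm of rise at 1:15 is 1923 × 15 = 28845 mm.
4 intermediate landings contribute 4 × 1200 = 4800 mm.
Top and bottom landings: 2 × 1525 = 3050 mm.
Total = 28845 + 4800 + 3050 = 36695 mm.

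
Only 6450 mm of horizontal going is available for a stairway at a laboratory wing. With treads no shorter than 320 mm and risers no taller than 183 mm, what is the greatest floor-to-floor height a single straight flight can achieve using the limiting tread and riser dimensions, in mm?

6450 / 320 = 20.16, so 20 treads fit.
Risers = treads + 1 = 21.
Maximum height = 21 × 183 = 3843 mm.

3843 mm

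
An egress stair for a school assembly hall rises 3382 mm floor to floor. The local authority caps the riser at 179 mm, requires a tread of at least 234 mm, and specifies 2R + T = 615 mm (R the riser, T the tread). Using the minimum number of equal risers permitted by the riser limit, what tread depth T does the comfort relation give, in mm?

259 mm

3382 / 179 = 18.894 → round up to 19 risers.
Each riser is 3382/19 = 178 mm (≤ 179 mm).
From 2R + T = 615: T = 615 − 356 = 259 mm.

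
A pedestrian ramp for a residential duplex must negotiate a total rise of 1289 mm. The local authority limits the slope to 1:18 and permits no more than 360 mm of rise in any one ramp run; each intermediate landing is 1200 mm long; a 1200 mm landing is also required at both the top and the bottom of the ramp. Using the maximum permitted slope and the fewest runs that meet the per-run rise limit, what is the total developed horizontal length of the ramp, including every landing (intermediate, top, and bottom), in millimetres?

1289 / 360 = 3.581 → round up to 4 ramp runs. That means 3 intermediate landings.
Horizontal run for 1289 mm of rise at 1:18 is 1289 × 18 = 23202 mm.
3 intermediate landings contribute 3 × 1200 = 3600 mm.
Top and bottom landings: 2 × 1200 = 2400 mm.
Total = 23202 + 3600 + 2400 = 29202 mm.

29202 mm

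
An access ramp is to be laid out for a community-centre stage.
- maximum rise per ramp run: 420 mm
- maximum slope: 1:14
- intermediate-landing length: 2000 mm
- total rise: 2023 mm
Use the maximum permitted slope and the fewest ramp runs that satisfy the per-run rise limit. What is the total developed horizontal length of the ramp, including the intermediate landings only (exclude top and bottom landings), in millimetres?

2023 / 420 = 4.817 → round up to 5 ramp runs. That means 4 intermediate landings.
Horizontal run for 2023 mm of rise at 1:14 is 2023 × 14 = 28322 mm.
4 intermediate landings contribute 4 × 2000 = 8000 mm.
Total developed length = 28322 + 8000 = 36322 mm.

36322 mm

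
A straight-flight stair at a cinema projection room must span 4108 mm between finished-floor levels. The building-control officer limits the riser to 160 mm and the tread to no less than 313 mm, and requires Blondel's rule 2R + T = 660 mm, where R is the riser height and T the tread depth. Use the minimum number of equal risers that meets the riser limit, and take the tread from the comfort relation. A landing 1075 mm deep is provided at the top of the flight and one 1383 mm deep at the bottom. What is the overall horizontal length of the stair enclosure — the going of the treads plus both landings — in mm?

4108 / 160 = 25.68, so 26 risers are needed.
R = 4108 ÷ 26 = 158 mm.
From 2R + T = 660: T = 660 − 316 = 344 mm.
Going = (26 − 1) × 344 = 8600 mm.
Add landings: 8600 + 1075 + 1383 = 11058 mm.

11058 mm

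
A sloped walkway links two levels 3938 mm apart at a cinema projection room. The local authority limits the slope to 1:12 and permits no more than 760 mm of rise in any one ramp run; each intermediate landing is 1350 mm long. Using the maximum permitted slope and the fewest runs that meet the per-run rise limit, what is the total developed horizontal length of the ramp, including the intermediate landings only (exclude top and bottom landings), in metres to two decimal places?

3938 / 760 = 5.182 → round up to 6 ramp runs. That means 5 intermediate landings.
Ramp run (horizontal) at 1:12: 3938 × 12 = 47256 mm.
5 intermediate landings contribute 5 × 1350 = 6750 mm.
Total developed length = 47256 + 6750 = 54006 mm.
= 54.01 m.

54.01 m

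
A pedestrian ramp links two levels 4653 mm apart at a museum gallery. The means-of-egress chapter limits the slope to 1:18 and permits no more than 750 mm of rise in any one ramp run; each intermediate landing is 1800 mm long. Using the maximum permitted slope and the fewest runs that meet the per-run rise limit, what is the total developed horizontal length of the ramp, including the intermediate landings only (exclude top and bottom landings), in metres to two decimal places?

⌈4653/750⌉ = 7 ramp runs. That means 6 intermediate landings.
Ramp run (horizontal) at 1:18: 4653 × 18 = 83754 mm.
Intermediate landings: 6 × 1800 = 10800 mm.
Developed length = 83754 + 10800 = 94554 mm.
= 94.55 m.

94.55 m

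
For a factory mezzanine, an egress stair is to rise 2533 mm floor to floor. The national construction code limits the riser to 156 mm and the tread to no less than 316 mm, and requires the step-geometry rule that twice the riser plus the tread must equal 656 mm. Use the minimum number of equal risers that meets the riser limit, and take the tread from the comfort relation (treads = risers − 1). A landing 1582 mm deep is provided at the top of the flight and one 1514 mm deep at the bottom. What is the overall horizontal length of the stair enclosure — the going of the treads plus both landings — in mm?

⌈2533/156⌉ = 17 risers.
R = 2533 ÷ 17 = 149 mm.
From 2R + T = 656: T = 656 − 298 = 358 mm.
Going = (17 − 1) × 358 = 5728 mm.
Add landings: 5728 + 1582 + 1514 = 8824 mm.

8824 mm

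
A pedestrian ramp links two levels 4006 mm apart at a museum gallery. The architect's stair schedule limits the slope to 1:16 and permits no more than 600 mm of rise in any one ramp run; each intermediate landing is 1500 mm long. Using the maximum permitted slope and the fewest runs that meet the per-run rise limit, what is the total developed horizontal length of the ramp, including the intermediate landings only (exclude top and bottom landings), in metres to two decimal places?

73.10 m

4006 / 600 = 6.677 → round up to 7 ramp runs. That means 6 intermediate landings.
Ramp run (horizontal) at 1:16: 4006 × 16 = 64096 mm.
Intermediate landings: 6 × 1500 = 9000 mm.
Total developed length = 64096 + 9000 = 73096 mm.
= 73.10 m.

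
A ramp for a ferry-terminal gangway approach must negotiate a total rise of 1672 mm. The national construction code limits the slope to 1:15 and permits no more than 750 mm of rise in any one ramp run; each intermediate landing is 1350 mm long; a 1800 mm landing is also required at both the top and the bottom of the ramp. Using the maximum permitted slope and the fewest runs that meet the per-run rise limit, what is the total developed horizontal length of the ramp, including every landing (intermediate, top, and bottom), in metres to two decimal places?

1672 / 750 = 2.229 → round up to 3 ramp runs. That means 2 intermediate landings.
Horizontal run for 1672 mm of rise at 1:15 is 1672 × 15 = 25080 mm.
2 intermediate landings contribute 2 × 1350 = 2700 mm.
Top and bottom landings: 2 × 1800 = 3600 mm.
Total = 25080 + 2700 + 3600 = 31380 mm.
= 31.38 m.

31.38 m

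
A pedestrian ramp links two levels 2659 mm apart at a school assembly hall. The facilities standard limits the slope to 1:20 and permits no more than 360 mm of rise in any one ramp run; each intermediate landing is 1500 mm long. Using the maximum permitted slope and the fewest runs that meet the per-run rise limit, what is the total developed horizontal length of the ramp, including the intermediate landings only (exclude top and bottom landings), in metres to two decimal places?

63.68 m

⌈2659/360⌉ = 8 ramp runs. That means 7 intermediate landings.
Ramp run (horizontal) at 1:20: 2659 × 20 = 53180 mm.
Intermediate landings: 7 × 1500 = 10500 mm.
Total developed length = 53180 + 10500 = 63680 mm.
= 63.68 m.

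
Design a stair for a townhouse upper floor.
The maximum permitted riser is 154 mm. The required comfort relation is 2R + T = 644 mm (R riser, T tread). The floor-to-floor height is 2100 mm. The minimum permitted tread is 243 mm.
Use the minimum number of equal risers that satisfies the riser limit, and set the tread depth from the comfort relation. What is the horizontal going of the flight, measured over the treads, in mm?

4472 mm

⌈2100/154⌉ = 14 risers.
Each riser is 2100/14 = 150 mm (≤ 154 mm).
From 2R + T = 644: T = 644 − 300 = 344 mm.
Going = (14 − 1) × 344 = 4472 mm.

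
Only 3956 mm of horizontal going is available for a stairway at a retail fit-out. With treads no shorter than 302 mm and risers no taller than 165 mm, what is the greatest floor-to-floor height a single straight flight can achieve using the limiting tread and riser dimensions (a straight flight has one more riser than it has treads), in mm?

2310 mm

Treads that fit: ⌊3956 / 302⌋ = 13.
Risers = treads + 1 = 14.
Maximum height = 14 × 165 = 2310 mm.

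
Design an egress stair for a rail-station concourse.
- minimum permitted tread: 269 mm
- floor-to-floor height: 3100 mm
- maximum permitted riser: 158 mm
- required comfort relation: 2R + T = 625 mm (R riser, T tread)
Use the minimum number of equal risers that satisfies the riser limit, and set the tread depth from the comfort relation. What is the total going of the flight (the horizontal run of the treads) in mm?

3100 / 158 = 19.620 → round up to 20 risers.
Each riser is 3100/20 = 155 mm (≤ 158 mm).
T = 625 − 2·155 = 315 mm, which satisfies the 269 mm minimum.
20 risers give 19 treads; going = 19 × 315 = 5985 mm.

5985 mm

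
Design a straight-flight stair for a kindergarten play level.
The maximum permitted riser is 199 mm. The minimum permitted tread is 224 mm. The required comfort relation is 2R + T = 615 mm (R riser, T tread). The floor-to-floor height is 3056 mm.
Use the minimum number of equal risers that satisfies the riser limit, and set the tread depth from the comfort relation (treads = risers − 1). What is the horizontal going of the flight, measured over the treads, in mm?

3056 / 199 = 15.36, so 16 risers are needed.
Each riser is 3056/16 = 191 mm (≤ 199 mm).
From 2R + T = 615: T = 615 − 382 = 233 mm.
Going = (16 − 1) × 233 = 3495 mm.

3495 mm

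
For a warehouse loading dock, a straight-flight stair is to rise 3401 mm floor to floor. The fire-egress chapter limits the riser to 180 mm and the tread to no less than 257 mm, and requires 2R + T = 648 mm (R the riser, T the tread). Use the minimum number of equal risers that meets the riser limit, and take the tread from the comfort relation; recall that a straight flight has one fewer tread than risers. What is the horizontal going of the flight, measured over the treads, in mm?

3401 / 180 = 18.894 → round up to 19 risers.
Riser R = 3401 / 19 = 179 mm, within the 180 mm limit.
From 2R + T = 648: T = 648 − 358 = 290 mm.
Treads = 19 − 1 = 18; going = 18 × 290 = 5220 mm.

5220 mm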